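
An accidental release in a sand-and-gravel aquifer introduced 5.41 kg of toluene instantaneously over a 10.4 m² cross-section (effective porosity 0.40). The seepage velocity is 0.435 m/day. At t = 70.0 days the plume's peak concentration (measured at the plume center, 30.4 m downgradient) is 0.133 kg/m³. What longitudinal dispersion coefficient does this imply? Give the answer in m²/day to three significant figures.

0.109 m²/day

At the plume center C_max = M/(n_e·A·√(4πDt)), so D = M²/(4πt·(n_e·A·C_max)²).
n_e·A·C_max = 0.40 × 10.4 × 0.133 = 0.5533 kg/m.
D = 5.41²/(4π × 70.0 × 0.5533²) = 0.109 m²/day.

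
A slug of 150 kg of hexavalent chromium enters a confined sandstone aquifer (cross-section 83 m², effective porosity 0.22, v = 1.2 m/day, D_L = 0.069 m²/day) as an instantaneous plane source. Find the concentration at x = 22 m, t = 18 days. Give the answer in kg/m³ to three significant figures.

For an instantaneous plane source, C(x,t) = M/(n_e·A·√(4πDt)) · exp(−(x−vt)²/(4Dt)), with n_e·A the pore (flow) area.
Plume center vt = 1.2 × 18 = 21.6 m, so the well at 22 m is 0.4 m downgradient of the peak.
√(4πDt) = 3.951 m, giving peak height M/(n_e·A·√(4πDt)) = 150/(0.22 × 83 × 3.951) = 2.079 kg/m³.
(x−vt)²/(4Dt) = (0.4)²/(4 × 0.069 × 18) = 0.03221; exp(−0.03221) = 0.9683.
C = 2.079 × 0.9683 = 2.01 kg/m³.

2.01 kg/m³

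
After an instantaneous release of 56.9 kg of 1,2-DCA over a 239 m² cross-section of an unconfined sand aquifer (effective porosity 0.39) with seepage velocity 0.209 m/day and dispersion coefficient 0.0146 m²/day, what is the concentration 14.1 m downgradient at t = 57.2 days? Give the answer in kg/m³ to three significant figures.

For an instantaneous plane source, C(x,t) = M/(n_e·A·√(4πDt)) · exp(−(x−vt)²/(4Dt)), with n_e·A the pore (flow) area.
Plume center vt = 0.209 × 57.2 = 11.9548 m, so the well at 14.1 m is 2.1452 m downgradient of the peak.
√(4πDt) = 3.240 m, giving peak height M/(n_e·A·√(4πDt)) = 56.9/(0.39 × 239 × 3.240) = 0.1884 kg/m³.
(x−vt)²/(4Dt) = (2.1452)²/(4 × 0.0146 × 57.2) = 1.378; exp(−1.378) = 0.2521.
C = 0.1884 × 0.2521 = 0.0475 kg/m³.

0.0475 kg/m³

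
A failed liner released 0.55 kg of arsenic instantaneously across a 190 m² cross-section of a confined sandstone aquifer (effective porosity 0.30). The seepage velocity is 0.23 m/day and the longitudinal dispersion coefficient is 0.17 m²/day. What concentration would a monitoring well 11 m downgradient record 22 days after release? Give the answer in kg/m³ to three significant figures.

0.000133 kg/m³

For an instantaneous plane source, C(x,t) = M/(n_e·A·√(4πDt)) · exp(−(x−vt)²/(4Dt)), with n_e·A the pore (flow) area.
Plume center vt = 0.23 × 22 = 5.06 m, so the well at 11 m is 5.94 m downgradient of the peak.
√(4πDt) = 6.856 m, giving peak height M/(n_e·A·√(4πDt)) = 0.55/(0.30 × 190 × 6.856) = 0.001407 kg/m³.
(x−vt)²/(4Dt) = (5.94)²/(4 × 0.17 × 22) = 2.359; exp(−2.359) = 0.09451.
C = 0.001407 × 0.09451 = 0.000133 kg/m³.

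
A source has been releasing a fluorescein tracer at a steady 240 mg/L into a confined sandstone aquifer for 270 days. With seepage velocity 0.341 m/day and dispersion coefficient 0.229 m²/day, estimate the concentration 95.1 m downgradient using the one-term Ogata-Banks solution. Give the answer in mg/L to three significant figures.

For a continuous step input, C/C₀ ≈ ½·erfc((x−vt)/(2√(Dt))).
vt = 0.341 × 270 = 92.07 m and 2√(Dt) = 2√(0.229 × 270) = 15.73 m.
Argument (x−vt)/(2√(Dt)) = (95.1 − 92.07)/15.73 = 0.1926; ½·erfc(0.1926) = 0.3927.
C = 240 × 0.3927 = 94.2 mg/L.

94.2 mg/L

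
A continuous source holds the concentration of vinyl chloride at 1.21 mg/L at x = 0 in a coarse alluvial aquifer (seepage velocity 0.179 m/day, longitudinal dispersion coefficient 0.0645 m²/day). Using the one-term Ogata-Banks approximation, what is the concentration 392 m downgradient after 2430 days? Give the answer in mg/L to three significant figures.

For a continuous step input, C/C₀ ≈ ½·erfc((x−vt)/(2√(Dt))).
vt = 0.179 × 2430 = 434.97 m and 2√(Dt) = 2√(0.0645 × 2430) = 25.04 m.
Argument (x−vt)/(2√(Dt)) = (392 − 434.97)/25.04 = -1.716; ½·erfc(-1.716) = 0.9924.
C = 1.21 × 0.9924 = 1.20 mg/L.

1.20 mg/L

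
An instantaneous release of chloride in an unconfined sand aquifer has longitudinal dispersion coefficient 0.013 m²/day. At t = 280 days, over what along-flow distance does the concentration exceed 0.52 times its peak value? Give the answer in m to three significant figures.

6.17 m

The plume is Gaussian with σ = √(2Dt) = √(2 × 0.013 × 280) = 2.698 m.
C/C_peak = exp(−Δx²/(2σ²)) = 0.52 ⇒ Δx = σ·√(−2 ln 0.52) = 2.698 × 1.144 = 3.087 m.
Width = 2Δx = 6.17 m.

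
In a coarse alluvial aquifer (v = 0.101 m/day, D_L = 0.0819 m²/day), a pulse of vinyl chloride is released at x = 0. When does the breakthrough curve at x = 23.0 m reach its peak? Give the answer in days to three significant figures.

For the 1D instantaneous-source solution, setting ∂C/∂t = 0 at fixed x gives v²t² + 2Dt − x² = 0, so t = (√(D² + v²x²) − D)/v².
√(D² + v²x²) = √(0.0819² + 0.101² × 23.0²) = 2.324; v² = 0.010201.
t = (2.324 − 0.0819)/0.010201 = 220 days (vs. the pure-advection estimate x/v = 228 d).

220 days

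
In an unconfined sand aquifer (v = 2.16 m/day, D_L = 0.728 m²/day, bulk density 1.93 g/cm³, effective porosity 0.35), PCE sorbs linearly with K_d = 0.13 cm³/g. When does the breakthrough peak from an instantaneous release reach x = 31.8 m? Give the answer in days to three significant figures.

Retardation factor R = 1 + ρ_b·K_d/n = 1 + 1.93 × 0.13/0.35 = 1.717.
Sorption retards both mechanisms: v_R = v/R = 1.258 m/day, D_R = D/R = 0.4240 m²/day.
Peak time from v_R²t² + 2D_R t − x² = 0: t = (√(D_R² + v_R²x²) − D_R)/v_R².
√(D_R² + v_R²x²) = √(0.4240² + 1.258² × 31.8²) = 40.01; v_R² = 1.583.
t = (40.01 − 0.4240)/1.583 = 25.0 days.

25.0 days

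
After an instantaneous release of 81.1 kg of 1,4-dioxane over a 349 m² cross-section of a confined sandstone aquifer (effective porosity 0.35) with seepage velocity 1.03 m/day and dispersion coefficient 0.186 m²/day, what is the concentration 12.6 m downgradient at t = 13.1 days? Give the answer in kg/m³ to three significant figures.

For an instantaneous plane source, C(x,t) = M/(n_e·A·√(4πDt)) · exp(−(x−vt)²/(4Dt)), with n_e·A the pore (flow) area.
Plume center vt = 1.03 × 13.1 = 13.493 m, so the well at 12.6 m is 0.893 m upgradient of the peak.
√(4πDt) = 5.533 m, giving peak height M/(n_e·A·√(4πDt)) = 81.1/(0.35 × 349 × 5.533) = 0.1200 kg/m³.
(x−vt)²/(4Dt) = (-0.893)²/(4 × 0.186 × 13.1) = 0.08182; exp(−0.08182) = 0.9214.
C = 0.1200 × 0.9214 = 0.111 kg/m³.

0.111 kg/m³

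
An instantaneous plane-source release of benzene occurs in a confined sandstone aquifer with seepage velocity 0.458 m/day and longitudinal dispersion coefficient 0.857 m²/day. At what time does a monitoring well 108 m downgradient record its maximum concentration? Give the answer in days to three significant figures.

232 days

For the 1D instantaneous-source solution, setting ∂C/∂t = 0 at fixed x gives v²t² + 2Dt − x² = 0, so t = (√(D² + v²x²) − D)/v².
√(D² + v²x²) = √(0.857² + 0.458² × 108²) = 49.47; v² = 0.209764.
t = (49.47 − 0.857)/0.209764 = 232 days (vs. the pure-advection estimate x/v = 236 d).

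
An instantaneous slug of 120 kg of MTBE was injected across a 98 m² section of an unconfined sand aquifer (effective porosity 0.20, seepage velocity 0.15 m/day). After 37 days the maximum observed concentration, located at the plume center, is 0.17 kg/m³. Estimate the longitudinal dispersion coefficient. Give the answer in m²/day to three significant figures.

2.79 m²/day

At the plume center C_max = M/(n_e·A·√(4πDt)), so D = M²/(4πt·(n_e·A·C_max)²).
n_e·A·C_max = 0.20 × 98 × 0.17 = 3.332 kg/m.
D = 120²/(4π × 37 × 3.332²) = 2.79 m²/day.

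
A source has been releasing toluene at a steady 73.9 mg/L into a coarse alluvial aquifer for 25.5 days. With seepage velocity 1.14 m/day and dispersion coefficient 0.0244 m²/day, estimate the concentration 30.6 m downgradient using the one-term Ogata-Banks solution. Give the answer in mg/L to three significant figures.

6.29 mg/L

For a continuous step input, C/C₀ ≈ ½·erfc((x−vt)/(2√(Dt))).
vt = 1.14 × 25.5 = 29.07 m and 2√(Dt) = 2√(0.0244 × 25.5) = 1.578 m.
Argument (x−vt)/(2√(Dt)) = (30.6 − 29.07)/1.578 = 0.9696; ½·erfc(0.9696) = 0.08515.
C = 73.9 × 0.08515 = 6.29 mg/L.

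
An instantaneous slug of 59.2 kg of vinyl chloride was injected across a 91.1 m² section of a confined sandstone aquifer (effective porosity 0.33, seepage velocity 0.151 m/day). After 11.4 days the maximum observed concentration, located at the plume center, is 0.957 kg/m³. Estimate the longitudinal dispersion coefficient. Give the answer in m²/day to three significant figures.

At the plume center C_max = M/(n_e·A·√(4πDt)), so D = M²/(4πt·(n_e·A·C_max)²).
n_e·A·C_max = 0.33 × 91.1 × 0.957 = 28.77 kg/m.
D = 59.2²/(4π × 11.4 × 28.77²) = 0.0296 m²/day.

0.0296 m²/day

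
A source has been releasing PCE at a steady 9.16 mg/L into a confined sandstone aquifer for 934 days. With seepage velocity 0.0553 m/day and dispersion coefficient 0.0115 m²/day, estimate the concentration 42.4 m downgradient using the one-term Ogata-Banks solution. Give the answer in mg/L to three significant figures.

8.95 mg/L

For a continuous step input, C/C₀ ≈ ½·erfc((x−vt)/(2√(Dt))).
vt = 0.0553 × 934 = 51.6502 m and 2√(Dt) = 2√(0.0115 × 934) = 6.555 m.
Argument (x−vt)/(2√(Dt)) = (42.4 − 51.6502)/6.555 = -1.411; ½·erfc(-1.411) = 0.9770.
C = 9.16 × 0.9770 = 8.95 mg/L.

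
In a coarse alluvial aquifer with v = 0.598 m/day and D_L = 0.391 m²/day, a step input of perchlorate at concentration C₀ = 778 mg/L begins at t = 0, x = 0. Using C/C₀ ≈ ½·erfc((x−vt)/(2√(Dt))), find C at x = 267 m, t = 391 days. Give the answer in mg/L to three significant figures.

For a continuous step input, C/C₀ ≈ ½·erfc((x−vt)/(2√(Dt))).
vt = 0.598 × 391 = 233.818 m and 2√(Dt) = 2√(0.391 × 391) = 24.73 m.
Argument (x−vt)/(2√(Dt)) = (267 − 233.818)/24.73 = 1.342; ½·erfc(1.342) = 0.02886.
C = 778 × 0.02886 = 22.5 mg/L.

22.5 mg/L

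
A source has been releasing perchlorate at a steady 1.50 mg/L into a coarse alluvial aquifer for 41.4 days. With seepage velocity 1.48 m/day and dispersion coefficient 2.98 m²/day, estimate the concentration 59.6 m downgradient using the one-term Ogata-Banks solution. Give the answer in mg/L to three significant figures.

0.814 mg/L

For a continuous step input, C/C₀ ≈ ½·erfc((x−vt)/(2√(Dt))).
vt = 1.48 × 41.4 = 61.272 m and 2√(Dt) = 2√(2.98 × 41.4) = 22.21 m.
Argument (x−vt)/(2√(Dt)) = (59.6 − 61.272)/22.21 = -0.07528; ½·erfc(-0.07528) = 0.5424.
C = 1.50 × 0.5424 = 0.814 mg/L.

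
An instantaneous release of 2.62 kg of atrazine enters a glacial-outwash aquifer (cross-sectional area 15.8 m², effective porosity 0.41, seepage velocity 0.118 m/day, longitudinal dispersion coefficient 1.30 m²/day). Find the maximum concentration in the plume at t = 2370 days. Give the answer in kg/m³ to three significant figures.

0.00206 kg/m³

The peak of an instantaneous 1D plume sits at x = vt; there the Gaussian factor is 1 and C_max = M/(n_e·A·√(4πDt)), where n_e·A is the pore area the mass is dissolved in.
√(4πDt) = √(4π × 1.30 × 2370) = 196.8 m, so C_max = 2.62/(0.41 × 15.8 × 196.8) = 0.00206 kg/m³.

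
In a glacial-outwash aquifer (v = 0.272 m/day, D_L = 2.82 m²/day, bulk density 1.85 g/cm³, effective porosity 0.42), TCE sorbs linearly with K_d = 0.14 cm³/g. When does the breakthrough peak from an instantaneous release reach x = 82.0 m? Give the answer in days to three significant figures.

Retardation factor R = 1 + ρ_b·K_d/n = 1 + 1.85 × 0.14/0.42 = 1.617.
Sorption retards both mechanisms: v_R = v/R = 0.1682 m/day, D_R = D/R = 1.744 m²/day.
Peak time from v_R²t² + 2D_R t − x² = 0: t = (√(D_R² + v_R²x²) − D_R)/v_R².
√(D_R² + v_R²x²) = √(1.744² + 0.1682² × 82.0²) = 13.90; v_R² = 0.02829.
t = (13.90 − 1.744)/0.02829 = 430 days.

430 days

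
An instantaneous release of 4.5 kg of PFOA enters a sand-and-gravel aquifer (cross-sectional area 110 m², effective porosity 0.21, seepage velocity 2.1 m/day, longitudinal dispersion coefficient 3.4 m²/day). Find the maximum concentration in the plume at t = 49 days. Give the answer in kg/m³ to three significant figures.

0.00426 kg/m³

The peak of an instantaneous 1D plume sits at x = vt; there the Gaussian factor is 1 and C_max = M/(n_e·A·√(4πDt)), where n_e·A is the pore area the mass is dissolved in.
√(4πDt) = √(4π × 3.4 × 49) = 45.76 m, so C_max = 4.5/(0.21 × 110 × 45.76) = 0.00426 kg/m³.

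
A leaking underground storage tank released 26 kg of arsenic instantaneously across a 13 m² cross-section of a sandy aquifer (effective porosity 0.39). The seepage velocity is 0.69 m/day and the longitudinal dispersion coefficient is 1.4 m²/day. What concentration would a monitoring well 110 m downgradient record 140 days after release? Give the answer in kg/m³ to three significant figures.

0.0822 kg/m³

For an instantaneous plane source, C(x,t) = M/(n_e·A·√(4πDt)) · exp(−(x−vt)²/(4Dt)), with n_e·A the pore (flow) area.
Plume center vt = 0.69 × 140 = 96.6 m, so the well at 110 m is 13.4 m downgradient of the peak.
√(4πDt) = 49.63 m, giving peak height M/(n_e·A·√(4πDt)) = 26/(0.39 × 13 × 49.63) = 0.1033 kg/m³.
(x−vt)²/(4Dt) = (13.4)²/(4 × 1.4 × 140) = 0.2290; exp(−0.2290) = 0.7953.
C = 0.1033 × 0.7953 = 0.0822 kg/m³.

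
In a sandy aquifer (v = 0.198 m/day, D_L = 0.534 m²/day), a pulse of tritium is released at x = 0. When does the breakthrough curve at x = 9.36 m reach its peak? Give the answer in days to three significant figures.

For the 1D instantaneous-source solution, setting ∂C/∂t = 0 at fixed x gives v²t² + 2Dt − x² = 0, so t = (√(D² + v²x²) − D)/v².
√(D² + v²x²) = √(0.534² + 0.198² × 9.36²) = 1.929; v² = 0.039204.
t = (1.929 − 0.534)/0.039204 = 35.6 days (vs. the pure-advection estimate x/v = 47.3 d).

35.6 days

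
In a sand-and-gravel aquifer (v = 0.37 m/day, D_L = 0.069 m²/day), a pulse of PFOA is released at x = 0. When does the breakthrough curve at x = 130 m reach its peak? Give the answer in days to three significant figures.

For the 1D instantaneous-source solution, setting ∂C/∂t = 0 at fixed x gives v²t² + 2Dt − x² = 0, so t = (√(D² + v²x²) − D)/v².
√(D² + v²x²) = √(0.069² + 0.37² × 130²) = 48.10; v² = 0.1369.
t = (48.10 − 0.069)/0.1369 = 351 days (vs. the pure-advection estimate x/v = 351 d).

351 days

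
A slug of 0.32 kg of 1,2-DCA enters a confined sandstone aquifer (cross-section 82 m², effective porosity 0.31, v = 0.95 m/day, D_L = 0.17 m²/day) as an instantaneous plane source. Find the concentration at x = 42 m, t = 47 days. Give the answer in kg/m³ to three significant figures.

0.00101 kg/m³

For an instantaneous plane source, C(x,t) = M/(n_e·A·√(4πDt)) · exp(−(x−vt)²/(4Dt)), with n_e·A the pore (flow) area.
Plume center vt = 0.95 × 47 = 44.65 m, so the well at 42 m is 2.65 m upgradient of the peak.
√(4πDt) = 10.02 m, giving peak height M/(n_e·A·√(4πDt)) = 0.32/(0.31 × 82 × 10.02) = 0.001256 kg/m³.
(x−vt)²/(4Dt) = (-2.65)²/(4 × 0.17 × 47) = 0.2197; exp(−0.2197) = 0.8028.
C = 0.001256 × 0.8028 = 0.00101 kg/m³.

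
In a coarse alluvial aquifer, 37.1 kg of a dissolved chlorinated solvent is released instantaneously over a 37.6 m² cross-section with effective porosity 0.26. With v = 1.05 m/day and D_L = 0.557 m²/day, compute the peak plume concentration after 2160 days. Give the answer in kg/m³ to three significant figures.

The peak of an instantaneous 1D plume sits at x = vt; there the Gaussian factor is 1 and C_max = M/(n_e·A·√(4πDt)), where n_e·A is the pore area the mass is dissolved in.
√(4πDt) = √(4π × 0.557 × 2160) = 123.0 m, so C_max = 37.1/(0.26 × 37.6 × 123.0) = 0.0309 kg/m³.

0.0309 kg/m³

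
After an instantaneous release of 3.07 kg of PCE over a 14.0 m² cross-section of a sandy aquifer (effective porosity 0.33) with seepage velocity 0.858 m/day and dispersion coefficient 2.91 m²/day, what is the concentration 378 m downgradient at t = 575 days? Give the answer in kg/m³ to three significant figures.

0.000628 kg/m³

For an instantaneous plane source, C(x,t) = M/(n_e·A·√(4πDt)) · exp(−(x−vt)²/(4Dt)), with n_e·A the pore (flow) area.
Plume center vt = 0.858 × 575 = 493.35 m, so the well at 378 m is 115.35 m upgradient of the peak.
√(4πDt) = 145.0 m, giving peak height M/(n_e·A·√(4πDt)) = 3.07/(0.33 × 14.0 × 145.0) = 0.004583 kg/m³.
(x−vt)²/(4Dt) = (-115.35)²/(4 × 2.91 × 575) = 1.988; exp(−1.988) = 0.1370.
C = 0.004583 × 0.1370 = 0.000628 kg/m³.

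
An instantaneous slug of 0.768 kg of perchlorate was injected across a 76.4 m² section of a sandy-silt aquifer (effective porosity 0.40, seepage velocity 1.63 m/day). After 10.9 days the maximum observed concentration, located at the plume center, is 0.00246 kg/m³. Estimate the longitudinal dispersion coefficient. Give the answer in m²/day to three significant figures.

0.762 m²/day

At the plume center C_max = M/(n_e·A·√(4πDt)), so D = M²/(4πt·(n_e·A·C_max)²).
n_e·A·C_max = 0.40 × 76.4 × 0.00246 = 0.07518 kg/m.
D = 0.768²/(4π × 10.9 × 0.07518²) = 0.762 m²/day.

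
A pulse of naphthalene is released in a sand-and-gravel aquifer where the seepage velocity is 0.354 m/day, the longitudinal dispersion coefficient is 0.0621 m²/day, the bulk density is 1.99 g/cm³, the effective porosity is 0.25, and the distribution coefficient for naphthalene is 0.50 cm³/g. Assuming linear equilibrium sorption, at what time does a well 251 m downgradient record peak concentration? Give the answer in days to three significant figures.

3530 days

Retardation factor R = 1 + ρ_b·K_d/n = 1 + 1.99 × 0.50/0.25 = 4.980.
Sorption retards both mechanisms: v_R = v/R = 0.07108 m/day, D_R = D/R = 0.01247 m²/day.
Peak time from v_R²t² + 2D_R t − x² = 0: t = (√(D_R² + v_R²x²) − D_R)/v_R².
√(D_R² + v_R²x²) = √(0.01247² + 0.07108² × 251²) = 17.84; v_R² = 0.005052.
t = (17.84 − 0.01247)/0.005052 = 3530 days.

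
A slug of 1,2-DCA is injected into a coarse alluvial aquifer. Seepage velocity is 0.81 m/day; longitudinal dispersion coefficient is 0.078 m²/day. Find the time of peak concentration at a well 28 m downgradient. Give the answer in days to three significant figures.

34.4 days

For the 1D instantaneous-source solution, setting ∂C/∂t = 0 at fixed x gives v²t² + 2Dt − x² = 0, so t = (√(D² + v²x²) − D)/v².
√(D² + v²x²) = √(0.078² + 0.81² × 28²) = 22.68; v² = 0.6561.
t = (22.68 − 0.078)/0.6561 = 34.4 days (vs. the pure-advection estimate x/v = 34.6 d).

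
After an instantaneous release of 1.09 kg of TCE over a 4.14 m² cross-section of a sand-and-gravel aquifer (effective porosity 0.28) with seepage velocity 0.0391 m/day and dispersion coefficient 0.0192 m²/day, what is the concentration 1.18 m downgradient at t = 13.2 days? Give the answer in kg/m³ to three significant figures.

For an instantaneous plane source, C(x,t) = M/(n_e·A·√(4πDt)) · exp(−(x−vt)²/(4Dt)), with n_e·A the pore (flow) area.
Plume center vt = 0.0391 × 13.2 = 0.51612 m, so the well at 1.18 m is 0.66388 m downgradient of the peak.
√(4πDt) = 1.785 m, giving peak height M/(n_e·A·√(4πDt)) = 1.09/(0.28 × 4.14 × 1.785) = 0.5268 kg/m³.
(x−vt)²/(4Dt) = (0.66388)²/(4 × 0.0192 × 13.2) = 0.4348; exp(−0.4348) = 0.6474.
C = 0.5268 × 0.6474 = 0.341 kg/m³.

0.341 kg/m³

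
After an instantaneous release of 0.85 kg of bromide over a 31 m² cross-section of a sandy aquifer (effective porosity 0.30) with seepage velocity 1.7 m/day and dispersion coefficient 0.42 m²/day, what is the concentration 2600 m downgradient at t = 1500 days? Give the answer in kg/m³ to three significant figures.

For an instantaneous plane source, C(x,t) = M/(n_e·A·√(4πDt)) · exp(−(x−vt)²/(4Dt)), with n_e·A the pore (flow) area.
Plume center vt = 1.7 × 1500 = 2550 m, so the well at 2600 m is 50 m downgradient of the peak.
√(4πDt) = 88.98 m, giving peak height M/(n_e·A·√(4πDt)) = 0.85/(0.30 × 31 × 88.98) = 0.001027 kg/m³.
(x−vt)²/(4Dt) = (50)²/(4 × 0.42 × 1500) = 0.9921; exp(−0.9921) = 0.3708.
C = 0.001027 × 0.3708 = 0.000381 kg/m³.

0.000381 kg/m³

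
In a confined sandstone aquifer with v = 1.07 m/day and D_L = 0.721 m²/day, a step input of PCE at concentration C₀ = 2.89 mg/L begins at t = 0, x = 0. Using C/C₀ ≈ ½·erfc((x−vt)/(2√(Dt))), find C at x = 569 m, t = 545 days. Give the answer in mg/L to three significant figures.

2.00 mg/L

For a continuous step input, C/C₀ ≈ ½·erfc((x−vt)/(2√(Dt))).
vt = 1.07 × 545 = 583.15 m and 2√(Dt) = 2√(0.721 × 545) = 39.65 m.
Argument (x−vt)/(2√(Dt)) = (569 − 583.15)/39.65 = -0.3569; ½·erfc(-0.3569) = 0.6931.
C = 2.89 × 0.6931 = 2.00 mg/L.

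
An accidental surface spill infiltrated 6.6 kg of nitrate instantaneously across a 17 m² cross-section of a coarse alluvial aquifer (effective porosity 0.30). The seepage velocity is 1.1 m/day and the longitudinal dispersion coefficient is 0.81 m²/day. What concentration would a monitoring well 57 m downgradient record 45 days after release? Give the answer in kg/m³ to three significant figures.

0.0411 kg/m³

For an instantaneous plane source, C(x,t) = M/(n_e·A·√(4πDt)) · exp(−(x−vt)²/(4Dt)), with n_e·A the pore (flow) area.
Plume center vt = 1.1 × 45 = 49.5 m, so the well at 57 m is 7.5 m downgradient of the peak.
√(4πDt) = 21.40 m, giving peak height M/(n_e·A·√(4πDt)) = 6.6/(0.30 × 17 × 21.40) = 0.06047 kg/m³.
(x−vt)²/(4Dt) = (7.5)²/(4 × 0.81 × 45) = 0.3858; exp(−0.3858) = 0.6799.
C = 0.06047 × 0.6799 = 0.0411 kg/m³.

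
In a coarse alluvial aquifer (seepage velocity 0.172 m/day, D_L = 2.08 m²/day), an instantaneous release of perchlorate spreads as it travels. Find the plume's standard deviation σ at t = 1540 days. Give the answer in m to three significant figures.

Dispersive spreading gives a Gaussian with σ² = 2Dt; advection only shifts the center.
σ = √(2 × 2.08 × 1540) = 80.0 m.

80.0 m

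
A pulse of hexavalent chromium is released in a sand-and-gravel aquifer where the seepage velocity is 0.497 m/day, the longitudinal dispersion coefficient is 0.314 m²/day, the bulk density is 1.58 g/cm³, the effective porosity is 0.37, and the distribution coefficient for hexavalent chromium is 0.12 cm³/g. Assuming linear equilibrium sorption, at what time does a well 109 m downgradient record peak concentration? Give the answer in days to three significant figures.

330 days

Retardation factor R = 1 + ρ_b·K_d/n = 1 + 1.58 × 0.12/0.37 = 1.512.
Sorption retards both mechanisms: v_R = v/R = 0.3287 m/day, D_R = D/R = 0.2077 m²/day.
Peak time from v_R²t² + 2D_R t − x² = 0: t = (√(D_R² + v_R²x²) − D_R)/v_R².
√(D_R² + v_R²x²) = √(0.2077² + 0.3287² × 109²) = 35.83; v_R² = 0.1080.
t = (35.83 − 0.2077)/0.1080 = 330 days.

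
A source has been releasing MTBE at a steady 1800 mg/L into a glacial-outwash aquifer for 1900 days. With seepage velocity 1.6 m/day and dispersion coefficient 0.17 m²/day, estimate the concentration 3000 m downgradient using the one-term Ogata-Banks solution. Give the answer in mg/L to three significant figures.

1700 mg/L

For a continuous step input, C/C₀ ≈ ½·erfc((x−vt)/(2√(Dt))).
vt = 1.6 × 1900 = 3040 m and 2√(Dt) = 2√(0.17 × 1900) = 35.94 m.
Argument (x−vt)/(2√(Dt)) = (3000 − 3040)/35.94 = -1.113; ½·erfc(-1.113) = 0.9423.
C = 1800 × 0.9423 = 1700 mg/L.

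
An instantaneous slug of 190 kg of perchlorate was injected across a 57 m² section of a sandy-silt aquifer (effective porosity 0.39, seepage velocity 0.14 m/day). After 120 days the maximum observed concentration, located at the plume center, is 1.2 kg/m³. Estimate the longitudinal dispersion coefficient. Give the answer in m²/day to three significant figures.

0.0336 m²/day

At the plume center C_max = M/(n_e·A·√(4πDt)), so D = M²/(4πt·(n_e·A·C_max)²).
n_e·A·C_max = 0.39 × 57 × 1.2 = 26.68 kg/m.
D = 190²/(4π × 120 × 26.68²) = 0.0336 m²/day.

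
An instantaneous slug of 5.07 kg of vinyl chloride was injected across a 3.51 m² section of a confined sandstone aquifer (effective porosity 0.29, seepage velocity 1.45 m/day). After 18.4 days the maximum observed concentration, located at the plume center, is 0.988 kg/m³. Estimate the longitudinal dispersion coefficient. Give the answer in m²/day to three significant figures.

0.110 m²/day

At the plume center C_max = M/(n_e·A·√(4πDt)), so D = M²/(4πt·(n_e·A·C_max)²).
n_e·A·C_max = 0.29 × 3.51 × 0.988 = 1.006 kg/m.
D = 5.07²/(4π × 18.4 × 1.006²) = 0.110 m²/day.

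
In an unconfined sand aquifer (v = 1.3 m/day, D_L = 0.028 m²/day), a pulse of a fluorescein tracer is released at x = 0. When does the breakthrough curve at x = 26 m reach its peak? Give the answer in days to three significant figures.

20.0 days

For the 1D instantaneous-source solution, setting ∂C/∂t = 0 at fixed x gives v²t² + 2Dt − x² = 0, so t = (√(D² + v²x²) − D)/v².
√(D² + v²x²) = √(0.028² + 1.3² × 26²) = 33.80; v² = 1.69.
t = (33.80 − 0.028)/1.69 = 20.0 days (vs. the pure-advection estimate x/v = 20.0 d).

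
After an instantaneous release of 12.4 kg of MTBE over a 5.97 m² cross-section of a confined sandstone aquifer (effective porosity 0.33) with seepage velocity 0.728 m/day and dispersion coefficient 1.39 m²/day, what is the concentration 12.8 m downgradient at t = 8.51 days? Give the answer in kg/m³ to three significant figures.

0.205 kg/m³

For an instantaneous plane source, C(x,t) = M/(n_e·A·√(4πDt)) · exp(−(x−vt)²/(4Dt)), with n_e·A the pore (flow) area.
Plume center vt = 0.728 × 8.51 = 6.19528 m, so the well at 12.8 m is 6.60472 m downgradient of the peak.
√(4πDt) = 12.19 m, giving peak height M/(n_e·A·√(4πDt)) = 12.4/(0.33 × 5.97 × 12.19) = 0.5163 kg/m³.
(x−vt)²/(4Dt) = (6.60472)²/(4 × 1.39 × 8.51) = 0.9219; exp(−0.9219) = 0.3978.
C = 0.5163 × 0.3978 = 0.205 kg/m³.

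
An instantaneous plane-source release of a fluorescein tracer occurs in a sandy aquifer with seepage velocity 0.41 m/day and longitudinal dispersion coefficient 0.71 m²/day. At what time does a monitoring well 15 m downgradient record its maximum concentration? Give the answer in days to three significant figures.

For the 1D instantaneous-source solution, setting ∂C/∂t = 0 at fixed x gives v²t² + 2Dt − x² = 0, so t = (√(D² + v²x²) − D)/v².
√(D² + v²x²) = √(0.71² + 0.41² × 15²) = 6.191; v² = 0.1681.
t = (6.191 − 0.71)/0.1681 = 32.6 days (vs. the pure-advection estimate x/v = 36.6 d).

32.6 days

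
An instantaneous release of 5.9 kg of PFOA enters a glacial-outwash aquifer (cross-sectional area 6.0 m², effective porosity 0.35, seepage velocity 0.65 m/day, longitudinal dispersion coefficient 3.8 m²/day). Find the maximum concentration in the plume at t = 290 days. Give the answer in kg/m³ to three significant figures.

The peak of an instantaneous 1D plume sits at x = vt; there the Gaussian factor is 1 and C_max = M/(n_e·A·√(4πDt)), where n_e·A is the pore area the mass is dissolved in.
√(4πDt) = √(4π × 3.8 × 290) = 117.7 m, so C_max = 5.9/(0.35 × 6.0 × 117.7) = 0.0239 kg/m³.

0.0239 kg/m³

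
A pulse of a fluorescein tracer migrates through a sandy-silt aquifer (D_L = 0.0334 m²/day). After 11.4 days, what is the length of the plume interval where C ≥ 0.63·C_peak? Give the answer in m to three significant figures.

The plume is Gaussian with σ = √(2Dt) = √(2 × 0.0334 × 11.4) = 0.8727 m.
C/C_peak = exp(−Δx²/(2σ²)) = 0.63 ⇒ Δx = σ·√(−2 ln 0.63) = 0.8727 × 0.9613 = 0.8389 m.
Width = 2Δx = 1.68 m.

1.68 m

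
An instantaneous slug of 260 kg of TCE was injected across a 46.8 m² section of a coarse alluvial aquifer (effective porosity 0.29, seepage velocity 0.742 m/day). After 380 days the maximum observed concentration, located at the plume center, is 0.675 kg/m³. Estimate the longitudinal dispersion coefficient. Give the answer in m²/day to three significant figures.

0.169 m²/day

At the plume center C_max = M/(n_e·A·√(4πDt)), so D = M²/(4πt·(n_e·A·C_max)²).
n_e·A·C_max = 0.29 × 46.8 × 0.675 = 9.161 kg/m.
D = 260²/(4π × 380 × 9.161²) = 0.169 m²/day.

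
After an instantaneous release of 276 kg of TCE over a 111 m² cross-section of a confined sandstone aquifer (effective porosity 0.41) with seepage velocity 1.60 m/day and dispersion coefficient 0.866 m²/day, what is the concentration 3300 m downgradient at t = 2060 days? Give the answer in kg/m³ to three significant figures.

0.0404 kg/m³

For an instantaneous plane source, C(x,t) = M/(n_e·A·√(4πDt)) · exp(−(x−vt)²/(4Dt)), with n_e·A the pore (flow) area.
Plume center vt = 1.60 × 2060 = 3296 m, so the well at 3300 m is 4 m downgradient of the peak.
√(4πDt) = 149.7 m, giving peak height M/(n_e·A·√(4πDt)) = 276/(0.41 × 111 × 149.7) = 0.04051 kg/m³.
(x−vt)²/(4Dt) = (4)²/(4 × 0.866 × 2060) = 0.002242; exp(−0.002242) = 0.9978.
C = 0.04051 × 0.9978 = 0.0404 kg/m³.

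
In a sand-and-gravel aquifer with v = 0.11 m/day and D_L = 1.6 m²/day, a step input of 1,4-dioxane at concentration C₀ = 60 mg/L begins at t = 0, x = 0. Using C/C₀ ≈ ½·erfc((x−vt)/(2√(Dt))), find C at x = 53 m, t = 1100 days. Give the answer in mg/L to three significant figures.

For a continuous step input, C/C₀ ≈ ½·erfc((x−vt)/(2√(Dt))).
vt = 0.11 × 1100 = 121 m and 2√(Dt) = 2√(1.6 × 1100) = 83.90 m.
Argument (x−vt)/(2√(Dt)) = (53 − 121)/83.90 = -0.8105; ½·erfc(-0.8105) = 0.8741.
C = 60 × 0.8741 = 52.4 mg/L.

52.4 mg/L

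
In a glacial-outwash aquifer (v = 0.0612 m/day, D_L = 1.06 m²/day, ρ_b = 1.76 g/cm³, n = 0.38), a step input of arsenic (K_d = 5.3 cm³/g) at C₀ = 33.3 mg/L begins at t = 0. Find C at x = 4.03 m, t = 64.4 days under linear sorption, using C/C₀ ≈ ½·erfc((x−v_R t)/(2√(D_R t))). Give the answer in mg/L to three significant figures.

1.56 mg/L

Retardation factor R = 1 + ρ_b·K_d/n = 1 + 1.76 × 5.3/0.38 = 25.55.
Sorption retards both mechanisms: v_R = v/R = 0.002395 m/day, D_R = D/R = 0.04149 m²/day.
v_R·t = 0.002395 × 64.4 = 0.154238 m; 2√(D_R t) = 3.269 m; argument = (4.03 − 0.154238)/3.269 = 1.186.
C = C₀ × ½·erfc(1.186) = 33.3 × 0.04675 = 1.56 mg/L.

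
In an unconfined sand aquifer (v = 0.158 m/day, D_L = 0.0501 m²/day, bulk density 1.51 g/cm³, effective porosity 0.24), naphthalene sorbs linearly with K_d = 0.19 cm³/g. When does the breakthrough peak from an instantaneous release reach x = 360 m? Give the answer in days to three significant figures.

Retardation factor R = 1 + ρ_b·K_d/n = 1 + 1.51 × 0.19/0.24 = 2.195.
Sorption retards both mechanisms: v_R = v/R = 0.07198 m/day, D_R = D/R = 0.02282 m²/day.
Peak time from v_R²t² + 2D_R t − x² = 0: t = (√(D_R² + v_R²x²) − D_R)/v_R².
√(D_R² + v_R²x²) = √(0.02282² + 0.07198² × 360²) = 25.91; v_R² = 0.005181.
t = (25.91 − 0.02282)/0.005181 = 5000 days.

5000 days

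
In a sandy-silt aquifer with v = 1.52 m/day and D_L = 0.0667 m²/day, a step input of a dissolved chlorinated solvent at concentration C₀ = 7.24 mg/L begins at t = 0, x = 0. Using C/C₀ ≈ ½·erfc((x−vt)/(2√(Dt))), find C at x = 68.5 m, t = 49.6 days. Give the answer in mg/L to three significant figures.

For a continuous step input, C/C₀ ≈ ½·erfc((x−vt)/(2√(Dt))).
vt = 1.52 × 49.6 = 75.392 m and 2√(Dt) = 2√(0.0667 × 49.6) = 3.638 m.
Argument (x−vt)/(2√(Dt)) = (68.5 − 75.392)/3.638 = -1.894; ½·erfc(-1.894) = 0.9963.
C = 7.24 × 0.9963 = 7.21 mg/L.

7.21 mg/L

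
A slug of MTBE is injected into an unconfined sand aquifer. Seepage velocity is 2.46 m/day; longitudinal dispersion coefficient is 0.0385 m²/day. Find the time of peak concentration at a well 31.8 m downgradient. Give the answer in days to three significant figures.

12.9 days

For the 1D instantaneous-source solution, setting ∂C/∂t = 0 at fixed x gives v²t² + 2Dt − x² = 0, so t = (√(D² + v²x²) − D)/v².
√(D² + v²x²) = √(0.0385² + 2.46² × 31.8²) = 78.23; v² = 6.0516.
t = (78.23 − 0.0385)/6.0516 = 12.9 days (vs. the pure-advection estimate x/v = 12.9 d).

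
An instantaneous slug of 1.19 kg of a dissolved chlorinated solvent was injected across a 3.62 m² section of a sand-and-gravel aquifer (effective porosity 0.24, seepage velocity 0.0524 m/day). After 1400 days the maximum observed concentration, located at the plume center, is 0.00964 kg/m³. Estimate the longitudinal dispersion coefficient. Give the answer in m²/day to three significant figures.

1.15 m²/day

At the plume center C_max = M/(n_e·A·√(4πDt)), so D = M²/(4πt·(n_e·A·C_max)²).
n_e·A·C_max = 0.24 × 3.62 × 0.00964 = 0.008375 kg/m.
D = 1.19²/(4π × 1400 × 0.008375²) = 1.15 m²/day.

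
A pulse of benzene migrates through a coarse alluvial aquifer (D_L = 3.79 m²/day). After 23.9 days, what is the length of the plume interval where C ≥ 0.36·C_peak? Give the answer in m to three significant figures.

The plume is Gaussian with σ = √(2Dt) = √(2 × 3.79 × 23.9) = 13.46 m.
C/C_peak = exp(−Δx²/(2σ²)) = 0.36 ⇒ Δx = σ·√(−2 ln 0.36) = 13.46 × 1.429 = 19.23 m.
Width = 2Δx = 38.5 m.

38.5 m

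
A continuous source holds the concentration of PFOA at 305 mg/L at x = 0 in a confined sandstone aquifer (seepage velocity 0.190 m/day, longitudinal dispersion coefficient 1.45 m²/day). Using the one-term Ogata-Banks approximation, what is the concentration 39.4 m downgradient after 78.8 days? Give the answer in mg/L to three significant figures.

16.2 mg/L

For a continuous step input, C/C₀ ≈ ½·erfc((x−vt)/(2√(Dt))).
vt = 0.190 × 78.8 = 14.972 m and 2√(Dt) = 2√(1.45 × 78.8) = 21.38 m.
Argument (x−vt)/(2√(Dt)) = (39.4 − 14.972)/21.38 = 1.143; ½·erfc(1.143) = 0.05300.
C = 305 × 0.05300 = 16.2 mg/L.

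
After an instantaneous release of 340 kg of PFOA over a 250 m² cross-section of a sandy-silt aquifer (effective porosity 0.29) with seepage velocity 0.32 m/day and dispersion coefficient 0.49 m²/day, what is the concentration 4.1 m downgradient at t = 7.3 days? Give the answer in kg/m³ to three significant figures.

For an instantaneous plane source, C(x,t) = M/(n_e·A·√(4πDt)) · exp(−(x−vt)²/(4Dt)), with n_e·A the pore (flow) area.
Plume center vt = 0.32 × 7.3 = 2.336 m, so the well at 4.1 m is 1.764 m downgradient of the peak.
√(4πDt) = 6.704 m, giving peak height M/(n_e·A·√(4πDt)) = 340/(0.29 × 250 × 6.704) = 0.6995 kg/m³.
(x−vt)²/(4Dt) = (1.764)²/(4 × 0.49 × 7.3) = 0.2175; exp(−0.2175) = 0.8045.
C = 0.6995 × 0.8045 = 0.563 kg/m³.

0.563 kg/m³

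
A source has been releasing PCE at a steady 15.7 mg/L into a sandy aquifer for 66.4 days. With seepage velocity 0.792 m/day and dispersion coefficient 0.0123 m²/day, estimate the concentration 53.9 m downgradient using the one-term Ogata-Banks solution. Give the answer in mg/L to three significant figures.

2.39 mg/L

For a continuous step input, C/C₀ ≈ ½·erfc((x−vt)/(2√(Dt))).
vt = 0.792 × 66.4 = 52.5888 m and 2√(Dt) = 2√(0.0123 × 66.4) = 1.807 m.
Argument (x−vt)/(2√(Dt)) = (53.9 − 52.5888)/1.807 = 0.7256; ½·erfc(0.7256) = 0.1524.
C = 15.7 × 0.1524 = 2.39 mg/L.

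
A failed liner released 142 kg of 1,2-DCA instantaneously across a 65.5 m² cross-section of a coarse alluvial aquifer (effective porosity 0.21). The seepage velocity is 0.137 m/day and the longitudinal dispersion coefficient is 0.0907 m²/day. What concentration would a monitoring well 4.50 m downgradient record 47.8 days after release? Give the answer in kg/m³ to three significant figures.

For an instantaneous plane source, C(x,t) = M/(n_e·A·√(4πDt)) · exp(−(x−vt)²/(4Dt)), with n_e·A the pore (flow) area.
Plume center vt = 0.137 × 47.8 = 6.5486 m, so the well at 4.50 m is 2.0486 m upgradient of the peak.
√(4πDt) = 7.381 m, giving peak height M/(n_e·A·√(4πDt)) = 142/(0.21 × 65.5 × 7.381) = 1.399 kg/m³.
(x−vt)²/(4Dt) = (-2.0486)²/(4 × 0.0907 × 47.8) = 0.2420; exp(−0.2420) = 0.7851.
C = 1.399 × 0.7851 = 1.10 kg/m³.

1.10 kg/m³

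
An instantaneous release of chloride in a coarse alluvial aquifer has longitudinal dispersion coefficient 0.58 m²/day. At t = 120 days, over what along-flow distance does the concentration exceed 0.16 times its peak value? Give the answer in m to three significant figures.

The plume is Gaussian with σ = √(2Dt) = √(2 × 0.58 × 120) = 11.80 m.
C/C_peak = exp(−Δx²/(2σ²)) = 0.16 ⇒ Δx = σ·√(−2 ln 0.16) = 11.80 × 1.914 = 22.59 m.
Width = 2Δx = 45.2 m.

45.2 m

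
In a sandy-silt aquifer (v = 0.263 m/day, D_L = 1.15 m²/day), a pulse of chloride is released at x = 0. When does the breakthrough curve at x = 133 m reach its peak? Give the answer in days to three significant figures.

For the 1D instantaneous-source solution, setting ∂C/∂t = 0 at fixed x gives v²t² + 2Dt − x² = 0, so t = (√(D² + v²x²) − D)/v².
√(D² + v²x²) = √(1.15² + 0.263² × 133²) = 35.00; v² = 0.069169.
t = (35.00 − 1.15)/0.069169 = 489 days (vs. the pure-advection estimate x/v = 506 d).

489 days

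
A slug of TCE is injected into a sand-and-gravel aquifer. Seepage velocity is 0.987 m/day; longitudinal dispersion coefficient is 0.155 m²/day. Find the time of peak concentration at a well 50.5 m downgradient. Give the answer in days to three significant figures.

51.0 days

For the 1D instantaneous-source solution, setting ∂C/∂t = 0 at fixed x gives v²t² + 2Dt − x² = 0, so t = (√(D² + v²x²) − D)/v².
√(D² + v²x²) = √(0.155² + 0.987² × 50.5²) = 49.84; v² = 0.974169.
t = (49.84 − 0.155)/0.974169 = 51.0 days (vs. the pure-advection estimate x/v = 51.2 d).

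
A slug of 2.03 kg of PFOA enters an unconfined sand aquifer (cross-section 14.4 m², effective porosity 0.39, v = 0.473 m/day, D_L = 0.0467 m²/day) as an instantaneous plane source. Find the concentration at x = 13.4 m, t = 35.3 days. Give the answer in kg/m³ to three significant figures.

0.0153 kg/m³

For an instantaneous plane source, C(x,t) = M/(n_e·A·√(4πDt)) · exp(−(x−vt)²/(4Dt)), with n_e·A the pore (flow) area.
Plume center vt = 0.473 × 35.3 = 16.6969 m, so the well at 13.4 m is 3.2969 m upgradient of the peak.
√(4πDt) = 4.551 m, giving peak height M/(n_e·A·√(4πDt)) = 2.03/(0.39 × 14.4 × 4.551) = 0.07943 kg/m³.
(x−vt)²/(4Dt) = (-3.2969)²/(4 × 0.0467 × 35.3) = 1.648; exp(−1.648) = 0.1924.
C = 0.07943 × 0.1924 = 0.0153 kg/m³.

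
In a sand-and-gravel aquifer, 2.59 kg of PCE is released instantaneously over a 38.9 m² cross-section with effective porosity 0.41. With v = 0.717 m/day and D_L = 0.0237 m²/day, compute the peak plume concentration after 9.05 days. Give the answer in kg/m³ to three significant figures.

The peak of an instantaneous 1D plume sits at x = vt; there the Gaussian factor is 1 and C_max = M/(n_e·A·√(4πDt)), where n_e·A is the pore area the mass is dissolved in.
√(4πDt) = √(4π × 0.0237 × 9.05) = 1.642 m, so C_max = 2.59/(0.41 × 38.9 × 1.642) = 0.0989 kg/m³.

0.0989 kg/m³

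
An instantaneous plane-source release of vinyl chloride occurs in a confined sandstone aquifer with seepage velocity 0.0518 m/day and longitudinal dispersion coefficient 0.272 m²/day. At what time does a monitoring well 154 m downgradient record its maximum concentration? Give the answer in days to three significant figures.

2870 days

For the 1D instantaneous-source solution, setting ∂C/∂t = 0 at fixed x gives v²t² + 2Dt − x² = 0, so t = (√(D² + v²x²) − D)/v².
√(D² + v²x²) = √(0.272² + 0.0518² × 154²) = 7.982; v² = 0.00268324.
t = (7.982 − 0.272)/0.00268324 = 2870 days (vs. the pure-advection estimate x/v = 2970 d).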